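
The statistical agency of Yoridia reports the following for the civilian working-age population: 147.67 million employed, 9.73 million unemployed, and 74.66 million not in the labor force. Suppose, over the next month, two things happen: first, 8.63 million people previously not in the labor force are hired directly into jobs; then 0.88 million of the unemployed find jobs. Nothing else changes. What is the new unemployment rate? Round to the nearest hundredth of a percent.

New unemployment rate ≈ 5.33%.

Initially, labor force = 147.67 + 9.73 = 157.40 million, so u = 9.73/157.40 = 6.18%.
After the first change, employed and labor force both rise by 8.63; unemployed unchanged → E = 156.30, U = 9.73, labor force = 166.03 million.
After the second change, unemployed falls and employed rises by 0.88; labor force unchanged → E = 157.18, U = 8.85, labor force = 166.03 million.
New unemployment rate = 8.85 / 166.03 = 5.33%.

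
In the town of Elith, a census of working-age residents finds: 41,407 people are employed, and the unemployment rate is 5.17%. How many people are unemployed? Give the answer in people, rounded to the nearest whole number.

Let U be the number unemployed. The labor force is E + U, and U/(E+U) = 0.0517.
So U = 0.0517 × 41,407 / (1 − 0.0517) = 2140.74 / 0.9483 ≈ 2,257.

About 2,257 are unemployed.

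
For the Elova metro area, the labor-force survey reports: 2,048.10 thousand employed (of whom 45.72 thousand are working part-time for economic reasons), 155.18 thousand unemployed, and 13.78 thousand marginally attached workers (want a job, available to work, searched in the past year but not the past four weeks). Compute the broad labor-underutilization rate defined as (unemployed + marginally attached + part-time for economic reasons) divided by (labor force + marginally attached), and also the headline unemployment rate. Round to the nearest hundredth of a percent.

Labor force = 2,048.10 + 155.18 = 2,203.28 thousand.
Numerator = 155.18 + 13.78 + 45.72 = 214.68 thousand.
Denominator = 2,203.28 + 13.78 = 2,217.06 thousand.
Broad rate = 214.68 / 2,217.06 = 9.68%.
Headline unemployment rate = 155.18 / 2,203.28 = 7.04%.

Broad underutilization rate ≈ 9.68%; headline unemployment rate ≈ 7.04%.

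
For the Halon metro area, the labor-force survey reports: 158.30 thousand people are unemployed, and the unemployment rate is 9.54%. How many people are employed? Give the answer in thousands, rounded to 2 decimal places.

Labor force = U / u = 158.30 / 0.0954 ≈ 1,659.33 thousand.
Employed = labor force − unemployed = 1,659.33 − 158.30 = 1,501.03 thousand.

About 1,501.03 thousand are employed.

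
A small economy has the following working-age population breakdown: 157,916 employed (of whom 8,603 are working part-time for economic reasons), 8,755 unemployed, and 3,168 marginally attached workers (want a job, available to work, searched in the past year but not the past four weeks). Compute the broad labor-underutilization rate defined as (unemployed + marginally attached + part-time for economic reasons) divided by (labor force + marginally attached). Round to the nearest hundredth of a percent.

Labor force = 157,916 + 8,755 = 166,671.
Numerator = 8,755 + 3,168 + 8,603 = 20,526.
Denominator = 166,671 + 3,168 = 169,839.
Broad rate = 20,526 / 169,839 = 12.09%.

Broad underutilization rate ≈ 12.09%.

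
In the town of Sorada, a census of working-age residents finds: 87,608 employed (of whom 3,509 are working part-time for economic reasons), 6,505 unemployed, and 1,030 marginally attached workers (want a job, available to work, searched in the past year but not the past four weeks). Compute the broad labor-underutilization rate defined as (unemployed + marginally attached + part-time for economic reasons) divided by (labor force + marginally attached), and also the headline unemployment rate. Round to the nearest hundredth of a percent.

Broad underutilization rate ≈ 11.61%; headline unemployment rate ≈ 6.91%.

Labor force = 87,608 + 6,505 = 94,113.
Numerator = 6,505 + 1,030 + 3,509 = 11,044.
Denominator = 94,113 + 1,030 = 95,143.
Broad rate = 11,044 / 95,143 = 11.61%.
Headline unemployment rate = 6,505 / 94,113 = 6.91%.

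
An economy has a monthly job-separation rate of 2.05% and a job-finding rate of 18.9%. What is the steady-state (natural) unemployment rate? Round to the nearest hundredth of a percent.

At steady state the flows balance: s·E = f·U, so U/(E+U) = s/(s+f).
u* = 2.05 / (2.05 + 18.9) = 2.05 / 20.95 = 9.79%.

Steady-state unemployment rate ≈ 9.79%.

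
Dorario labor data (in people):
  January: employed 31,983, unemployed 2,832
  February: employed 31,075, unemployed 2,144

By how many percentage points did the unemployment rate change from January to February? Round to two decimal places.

January: labor force = 31,983 + 2,832 = 34,815; u = 2,832/34,815 = 8.13%.
February: labor force = 31,075 + 2,144 = 33,219; u = 2,144/33,219 = 6.45%.
Change = 6.45% − 8.13% = −1.68 pp.

The unemployment rate changed by −1.68 percentage points.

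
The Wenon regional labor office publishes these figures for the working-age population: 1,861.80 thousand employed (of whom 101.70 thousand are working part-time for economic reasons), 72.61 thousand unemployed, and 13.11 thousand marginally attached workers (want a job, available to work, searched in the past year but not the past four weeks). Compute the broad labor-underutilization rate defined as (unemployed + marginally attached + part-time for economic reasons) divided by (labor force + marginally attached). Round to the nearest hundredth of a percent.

Labor force = 1,861.80 + 72.61 = 1,934.41 thousand.
Numerator = 72.61 + 13.11 + 101.70 = 187.42 thousand.
Denominator = 1,934.41 + 13.11 = 1,947.52 thousand.
Broad rate = 187.42 / 1,947.52 = 9.62%.

Broad underutilization rate ≈ 9.62%.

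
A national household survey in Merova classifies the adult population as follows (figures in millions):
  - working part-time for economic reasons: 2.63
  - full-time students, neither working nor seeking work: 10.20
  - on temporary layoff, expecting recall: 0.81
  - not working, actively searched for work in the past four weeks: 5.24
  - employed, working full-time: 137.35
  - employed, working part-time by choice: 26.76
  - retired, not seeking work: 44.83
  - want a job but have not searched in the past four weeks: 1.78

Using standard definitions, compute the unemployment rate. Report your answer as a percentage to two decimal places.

Employed = 2.63 + 137.35 + 26.76 = 166.74 million (anyone who worked, including part-time for economic reasons, counts as employed).
Unemployed = 0.81 + 5.24 = 6.05 million (jobless and actively searching, or on temporary layoff).
Labor force = 166.74 + 6.05 = 172.79 million.
Unemployment rate = 6.05 / 172.79 = 3.50%.

Unemployment rate ≈ 3.50%.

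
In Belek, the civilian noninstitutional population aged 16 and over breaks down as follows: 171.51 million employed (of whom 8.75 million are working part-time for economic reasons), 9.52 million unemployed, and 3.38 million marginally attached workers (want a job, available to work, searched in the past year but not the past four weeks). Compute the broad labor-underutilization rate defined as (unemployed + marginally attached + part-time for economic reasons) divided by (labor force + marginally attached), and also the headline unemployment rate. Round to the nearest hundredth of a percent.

Broad underutilization rate ≈ 11.74%; headline unemployment rate ≈ 5.26%.

Labor force = 171.51 + 9.52 = 181.03 million.
Numerator = 9.52 + 3.38 + 8.75 = 21.65 million.
Denominator = 181.03 + 3.38 = 184.41 million.
Broad rate = 21.65 / 184.41 = 11.74%.
Headline unemployment rate = 9.52 / 181.03 = 5.26%.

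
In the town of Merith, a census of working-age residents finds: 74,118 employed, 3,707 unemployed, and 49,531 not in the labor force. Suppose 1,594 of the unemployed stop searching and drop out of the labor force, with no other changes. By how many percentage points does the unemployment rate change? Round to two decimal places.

The unemployment rate changes by −1.99 percentage points.

Initially, labor force = 74,118 + 3,707 = 77,825, so u = 3,707/77,825 = 4.76%.
After the change, unemployed and labor force both fall by 1,594 → E = 74,118, U = 2,113, labor force = 76,231.
New unemployment rate = 2,113 / 76,231 = 2.77%.
Change = 2.77% − 4.76% = −1.99 percentage points.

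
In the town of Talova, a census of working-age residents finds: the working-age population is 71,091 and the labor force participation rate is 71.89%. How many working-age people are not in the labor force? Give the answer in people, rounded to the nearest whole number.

Share not in the labor force = 1 − 0.7189 = 0.2811.
Not in labor force = 0.2811 × 71,091 ≈ 19,984.

About 19,984 are not in the labor force.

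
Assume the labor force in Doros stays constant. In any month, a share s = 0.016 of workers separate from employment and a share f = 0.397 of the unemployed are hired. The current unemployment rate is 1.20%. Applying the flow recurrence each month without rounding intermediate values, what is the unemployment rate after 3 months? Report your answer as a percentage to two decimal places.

With a fixed labor force, u_{t+1} = u_t + s·(1−u_t) − f·u_t = u_t·(1−s−f) + s.
Here 1−s−f = 0.587 and s = 0.016.
u_1 = 0.012000 × 0.587 + 0.016 = 0.023044.
u_2 = 0.023044 × 0.587 + 0.016 = 0.029527.
u_3 = 0.029527 × 0.587 + 0.016 = 0.033332.

Unemployment rate after three months ≈ 3.33%.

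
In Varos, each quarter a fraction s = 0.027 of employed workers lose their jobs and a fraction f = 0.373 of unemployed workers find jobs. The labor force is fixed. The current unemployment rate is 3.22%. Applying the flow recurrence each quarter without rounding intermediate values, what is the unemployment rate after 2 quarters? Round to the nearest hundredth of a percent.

Unemployment rate after two quarters ≈ 5.48%.

With a fixed labor force, u_{t+1} = u_t + s·(1−u_t) − f·u_t = u_t·(1−s−f) + s.
Here 1−s−f = 0.600 and s = 0.027.
u_1 = 0.032200 × 0.600 + 0.027 = 0.046320.
u_2 = 0.046320 × 0.600 + 0.027 = 0.054792.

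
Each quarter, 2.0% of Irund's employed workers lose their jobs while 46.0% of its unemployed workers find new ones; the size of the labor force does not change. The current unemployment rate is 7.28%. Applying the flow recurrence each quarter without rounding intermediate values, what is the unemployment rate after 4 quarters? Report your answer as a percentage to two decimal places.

With a fixed labor force, u_{t+1} = u_t + s·(1−u_t) − f·u_t = u_t·(1−s−f) + s.
Here 1−s−f = 0.520 and s = 0.020.
u_1 = 0.072800 × 0.520 + 0.020 = 0.057856.
u_2 = 0.057856 × 0.520 + 0.020 = 0.050085.
u_3 = 0.050085 × 0.520 + 0.020 = 0.046044.
u_4 = 0.046044 × 0.520 + 0.020 = 0.043943.

Unemployment rate after four quarters ≈ 4.39%.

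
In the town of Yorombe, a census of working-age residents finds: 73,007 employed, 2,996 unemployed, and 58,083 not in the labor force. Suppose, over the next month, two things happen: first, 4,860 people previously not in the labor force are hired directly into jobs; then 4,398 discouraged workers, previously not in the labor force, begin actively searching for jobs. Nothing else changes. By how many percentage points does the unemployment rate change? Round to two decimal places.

The unemployment rate changes by +4.73 percentage points.

Initially, labor force = 73,007 + 2,996 = 76,003, so u = 2,996/76,003 = 3.94%.
After the first change, employed and labor force both rise by 4,860; unemployed unchanged → E = 77,867, U = 2,996, labor force = 80,863.
After the second change, unemployed and labor force both rise by 4,398 → E = 77,867, U = 7,394, labor force = 85,261.
New unemployment rate = 7,394 / 85,261 = 8.67%.
Change = 8.67% − 3.94% = +4.73 percentage points.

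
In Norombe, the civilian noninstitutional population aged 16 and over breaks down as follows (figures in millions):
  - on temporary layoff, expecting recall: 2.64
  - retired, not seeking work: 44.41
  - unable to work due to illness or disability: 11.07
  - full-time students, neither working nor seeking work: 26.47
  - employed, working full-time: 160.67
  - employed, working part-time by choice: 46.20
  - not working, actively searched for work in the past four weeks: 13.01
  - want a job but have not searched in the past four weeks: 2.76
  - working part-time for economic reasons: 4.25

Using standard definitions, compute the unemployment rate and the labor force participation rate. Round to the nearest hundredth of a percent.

Unemployment rate ≈ 6.90%; labor force participation rate ≈ 72.80%.

Employed = 160.67 + 46.20 + 4.25 = 211.12 million (anyone who worked, including part-time for economic reasons, counts as employed).
Unemployed = 2.64 + 13.01 = 15.65 million (jobless and actively searching, or on temporary layoff).
Labor force = 211.12 + 15.65 = 226.77 million.
Not in labor force = 44.41 + 11.07 + 26.47 + 2.76 = 84.71 million (those not working and not actively searching are outside the labor force — including those who want a job but have given up searching).
Civilian working-age population = 226.77 + 84.71 = 311.48 million.
Unemployment rate = 15.65 / 226.77 = 6.90%.
Labor force participation rate = 226.77 / 311.48 = 72.80%.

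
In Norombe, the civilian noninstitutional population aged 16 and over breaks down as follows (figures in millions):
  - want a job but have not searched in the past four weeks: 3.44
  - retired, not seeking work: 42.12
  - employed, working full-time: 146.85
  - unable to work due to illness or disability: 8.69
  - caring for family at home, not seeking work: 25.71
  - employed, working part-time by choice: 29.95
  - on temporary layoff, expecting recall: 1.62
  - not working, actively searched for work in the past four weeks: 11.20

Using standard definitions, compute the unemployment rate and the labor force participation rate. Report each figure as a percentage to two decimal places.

Employed = 146.85 + 29.95 = 176.80 million.
Unemployed = 1.62 + 11.20 = 12.82 million (jobless and actively searching, or on temporary layoff).
Labor force = 176.80 + 12.82 = 189.62 million.
Not in labor force = 3.44 + 42.12 + 8.69 + 25.71 = 79.96 million (those not working and not actively searching are outside the labor force — including those who want a job but have given up searching).
Civilian working-age population = 189.62 + 79.96 = 269.58 million.
Unemployment rate = 12.82 / 189.62 = 6.76%.
Labor force participation rate = 189.62 / 269.58 = 70.34%.

Unemployment rate ≈ 6.76%; labor force participation rate ≈ 70.34%.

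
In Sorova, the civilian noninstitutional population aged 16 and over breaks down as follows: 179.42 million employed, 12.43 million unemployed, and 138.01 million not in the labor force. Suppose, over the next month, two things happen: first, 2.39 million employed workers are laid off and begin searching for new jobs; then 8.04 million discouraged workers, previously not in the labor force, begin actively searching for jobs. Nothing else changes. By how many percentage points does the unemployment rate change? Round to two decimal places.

The unemployment rate changes by +4.96 percentage points.

Initially, labor force = 179.42 + 12.43 = 191.85 million, so u = 12.43/191.85 = 6.48%.
After the first change, employed falls and unemployed rises by 2.39; labor force unchanged → E = 177.03, U = 14.82, labor force = 191.85 million.
After the second change, unemployed and labor force both rise by 8.04 → E = 177.03, U = 22.86, labor force = 199.89 million.
New unemployment rate = 22.86 / 199.89 = 11.44%.
Change = 11.44% − 6.48% = +4.96 percentage points.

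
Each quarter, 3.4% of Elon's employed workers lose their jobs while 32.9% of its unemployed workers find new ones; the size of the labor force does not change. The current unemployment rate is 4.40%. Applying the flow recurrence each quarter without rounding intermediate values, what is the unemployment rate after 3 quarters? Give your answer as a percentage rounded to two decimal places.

With a fixed labor force, u_{t+1} = u_t + s·(1−u_t) − f·u_t = u_t·(1−s−f) + s.
Here 1−s−f = 0.637 and s = 0.034.
u_1 = 0.044000 × 0.637 + 0.034 = 0.062028.
u_2 = 0.062028 × 0.637 + 0.034 = 0.073512.
u_3 = 0.073512 × 0.637 + 0.034 = 0.080827.

Unemployment rate after three quarters ≈ 8.08%.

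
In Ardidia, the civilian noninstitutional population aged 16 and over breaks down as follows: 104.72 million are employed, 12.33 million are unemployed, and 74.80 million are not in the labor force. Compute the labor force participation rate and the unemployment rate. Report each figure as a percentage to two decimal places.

Labor force participation rate ≈ 61.01%; unemployment rate ≈ 10.53%.

Labor force = employed + unemployed = 104.72 + 12.33 = 117.05 million.
Working-age population = 117.05 + 74.80 = 191.85 million.
Unemployment rate = 12.33 / 117.05 = 10.53%.
Labor force participation rate = 117.05 / 191.85 = 61.01%.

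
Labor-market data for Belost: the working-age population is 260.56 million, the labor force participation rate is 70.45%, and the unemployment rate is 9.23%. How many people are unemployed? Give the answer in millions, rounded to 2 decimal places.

Labor force = 0.7045 × 260.56 = 183.56 million.
Unemployed = 0.0923 × 183.56 ≈ 16.94 million.

About 16.94 million are unemployed.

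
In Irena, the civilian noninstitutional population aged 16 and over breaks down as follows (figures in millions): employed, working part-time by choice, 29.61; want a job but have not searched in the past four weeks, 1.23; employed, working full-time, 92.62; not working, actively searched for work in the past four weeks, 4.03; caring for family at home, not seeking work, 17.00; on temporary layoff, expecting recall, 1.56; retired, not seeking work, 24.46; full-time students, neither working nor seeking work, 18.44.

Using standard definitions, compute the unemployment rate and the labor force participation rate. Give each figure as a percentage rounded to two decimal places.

Unemployment rate ≈ 4.37%; labor force participation rate ≈ 67.65%.

Employed = 29.61 + 92.62 = 122.23 million.
Unemployed = 4.03 + 1.56 = 5.59 million (jobless and actively searching, or on temporary layoff).
Labor force = 122.23 + 5.59 = 127.82 million.
Not in labor force = 1.23 + 17.00 + 24.46 + 18.44 = 61.13 million (those not working and not actively searching are outside the labor force — including those who want a job but have given up searching).
Civilian working-age population = 127.82 + 61.13 = 188.95 million.
Unemployment rate = 5.59 / 127.82 = 4.37%.
Labor force participation rate = 127.82 / 188.95 = 67.65%.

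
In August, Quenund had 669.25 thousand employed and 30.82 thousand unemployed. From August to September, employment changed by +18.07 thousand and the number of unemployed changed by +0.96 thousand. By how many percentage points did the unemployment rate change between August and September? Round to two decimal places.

The unemployment rate changed by +0.02 percentage points.

August: labor force = 669.25 + 30.82 = 700.07; u = 30.82/700.07 = 4.40%.
September: labor force = 687.32 + 31.78 = 719.10; u = 31.78/719.10 = 4.42%.
Change = 4.42% − 4.40% = +0.02 pp.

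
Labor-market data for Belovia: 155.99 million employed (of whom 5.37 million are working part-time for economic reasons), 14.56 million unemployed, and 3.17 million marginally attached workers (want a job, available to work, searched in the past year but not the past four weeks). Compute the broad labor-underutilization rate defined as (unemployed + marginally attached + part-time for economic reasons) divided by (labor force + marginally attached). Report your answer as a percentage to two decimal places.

Labor force = 155.99 + 14.56 = 170.55 million.
Numerator = 14.56 + 3.17 + 5.37 = 23.10 million.
Denominator = 170.55 + 3.17 = 173.72 million.
Broad rate = 23.10 / 173.72 = 13.30%.

Broad underutilization rate ≈ 13.30%.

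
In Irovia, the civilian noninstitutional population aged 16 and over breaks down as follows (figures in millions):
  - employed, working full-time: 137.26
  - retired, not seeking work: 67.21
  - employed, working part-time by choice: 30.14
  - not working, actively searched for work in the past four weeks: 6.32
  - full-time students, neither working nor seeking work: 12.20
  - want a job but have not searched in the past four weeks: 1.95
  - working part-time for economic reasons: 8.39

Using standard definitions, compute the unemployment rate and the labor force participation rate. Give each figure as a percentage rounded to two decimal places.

Unemployment rate ≈ 3.47%; labor force participation rate ≈ 69.12%.

Employed = 137.26 + 30.14 + 8.39 = 175.79 million (anyone who worked, including part-time for economic reasons, counts as employed).
Unemployed = 6.32 million.
Labor force = 175.79 + 6.32 = 182.11 million.
Not in labor force = 67.21 + 12.20 + 1.95 = 81.36 million (those not working and not actively searching are outside the labor force — including those who want a job but have given up searching).
Civilian working-age population = 182.11 + 81.36 = 263.47 million.
Unemployment rate = 6.32 / 182.11 = 3.47%.
Labor force participation rate = 182.11 / 263.47 = 69.12%.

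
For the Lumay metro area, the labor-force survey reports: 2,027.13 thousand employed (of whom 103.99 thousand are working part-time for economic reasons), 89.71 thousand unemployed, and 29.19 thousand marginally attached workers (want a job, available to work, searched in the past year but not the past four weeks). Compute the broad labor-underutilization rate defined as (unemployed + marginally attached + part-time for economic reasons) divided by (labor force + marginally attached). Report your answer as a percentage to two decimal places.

Labor force = 2,027.13 + 89.71 = 2,116.84 thousand.
Numerator = 89.71 + 29.19 + 103.99 = 222.89 thousand.
Denominator = 2,116.84 + 29.19 = 2,146.03 thousand.
Broad rate = 222.89 / 2,146.03 = 10.39%.

Broad underutilization rate ≈ 10.39%.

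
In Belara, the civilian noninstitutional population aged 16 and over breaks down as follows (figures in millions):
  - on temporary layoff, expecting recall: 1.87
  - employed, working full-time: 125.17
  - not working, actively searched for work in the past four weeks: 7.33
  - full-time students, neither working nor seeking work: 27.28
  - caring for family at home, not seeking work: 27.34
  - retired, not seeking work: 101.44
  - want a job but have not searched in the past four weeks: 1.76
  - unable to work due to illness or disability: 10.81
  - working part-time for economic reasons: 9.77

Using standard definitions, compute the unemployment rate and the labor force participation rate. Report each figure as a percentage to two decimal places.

Unemployment rate ≈ 6.38%; labor force participation rate ≈ 46.08%.

Employed = 125.17 + 9.77 = 134.94 million (anyone who worked, including part-time for economic reasons, counts as employed).
Unemployed = 1.87 + 7.33 = 9.20 million (jobless and actively searching, or on temporary layoff).
Labor force = 134.94 + 9.20 = 144.14 million.
Not in labor force = 27.28 + 27.34 + 101.44 + 1.76 + 10.81 = 168.63 million (those not working and not actively searching are outside the labor force — including those who want a job but have given up searching).
Civilian working-age population = 144.14 + 168.63 = 312.77 million.
Unemployment rate = 9.20 / 144.14 = 6.38%.
Labor force participation rate = 144.14 / 312.77 = 46.08%.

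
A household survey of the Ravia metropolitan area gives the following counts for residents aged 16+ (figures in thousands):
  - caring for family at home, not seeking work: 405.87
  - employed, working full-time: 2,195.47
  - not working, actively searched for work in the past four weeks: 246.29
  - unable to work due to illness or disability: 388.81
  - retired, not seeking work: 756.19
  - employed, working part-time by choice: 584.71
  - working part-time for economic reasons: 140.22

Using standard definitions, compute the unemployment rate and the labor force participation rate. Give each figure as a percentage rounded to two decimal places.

Employed = 2,195.47 + 584.71 + 140.22 = 2,920.40 thousand (anyone who worked, including part-time for economic reasons, counts as employed).
Unemployed = 246.29 thousand.
Labor force = 2,920.40 + 246.29 = 3,166.69 thousand.
Not in labor force = 405.87 + 388.81 + 756.19 = 1,550.87 thousand (those not working and not actively searching are outside the labor force).
Civilian working-age population = 3,166.69 + 1,550.87 = 4,717.56 thousand.
Unemployment rate = 246.29 / 3,166.69 = 7.78%.
Labor force participation rate = 3,166.69 / 4,717.56 = 67.13%.

Unemployment rate ≈ 7.78%; labor force participation rate ≈ 67.13%.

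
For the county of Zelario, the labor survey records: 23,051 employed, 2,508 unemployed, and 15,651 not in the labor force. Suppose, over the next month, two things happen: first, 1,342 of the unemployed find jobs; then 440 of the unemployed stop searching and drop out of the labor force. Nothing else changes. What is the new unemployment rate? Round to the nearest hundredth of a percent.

Initially, labor force = 23,051 + 2,508 = 25,559, so u = 2,508/25,559 = 9.81%.
After the first change, unemployed falls and employed rises by 1,342; labor force unchanged → E = 24,393, U = 1,166, labor force = 25,559.
After the second change, unemployed and labor force both fall by 440 → E = 24,393, U = 726, labor force = 25,119.
New unemployment rate = 726 / 25,119 = 2.89%.

New unemployment rate ≈ 2.89%.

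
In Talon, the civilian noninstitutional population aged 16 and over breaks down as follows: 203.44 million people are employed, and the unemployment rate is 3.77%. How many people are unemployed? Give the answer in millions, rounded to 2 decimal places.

About 7.97 million are unemployed.

Let U be the number unemployed. The labor force is E + U, and U/(E+U) = 0.0377.
So U = 0.0377 × 203.44 / (1 − 0.0377) = 7.6697 / 0.9623 ≈ 7.97 million.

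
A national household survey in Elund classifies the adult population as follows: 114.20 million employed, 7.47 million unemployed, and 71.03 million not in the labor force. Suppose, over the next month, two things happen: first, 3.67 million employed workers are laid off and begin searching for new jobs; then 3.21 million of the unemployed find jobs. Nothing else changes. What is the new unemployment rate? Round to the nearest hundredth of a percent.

Initially, labor force = 114.20 + 7.47 = 121.67 million, so u = 7.47/121.67 = 6.14%.
After the first change, employed falls and unemployed rises by 3.67; labor force unchanged → E = 110.53, U = 11.14, labor force = 121.67 million.
After the second change, unemployed falls and employed rises by 3.21; labor force unchanged → E = 113.74, U = 7.93, labor force = 121.67 million.
New unemployment rate = 7.93 / 121.67 = 6.52%.

New unemployment rate ≈ 6.52%.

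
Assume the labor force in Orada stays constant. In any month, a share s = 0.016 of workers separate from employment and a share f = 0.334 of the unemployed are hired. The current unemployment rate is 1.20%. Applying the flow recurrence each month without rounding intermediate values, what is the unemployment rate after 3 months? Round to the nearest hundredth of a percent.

With a fixed labor force, u_{t+1} = u_t + s·(1−u_t) − f·u_t = u_t·(1−s−f) + s.
Here 1−s−f = 0.650 and s = 0.016.
u_1 = 0.012000 × 0.650 + 0.016 = 0.023800.
u_2 = 0.023800 × 0.650 + 0.016 = 0.031470.
u_3 = 0.031470 × 0.650 + 0.016 = 0.036456.

Unemployment rate after three months ≈ 3.65%.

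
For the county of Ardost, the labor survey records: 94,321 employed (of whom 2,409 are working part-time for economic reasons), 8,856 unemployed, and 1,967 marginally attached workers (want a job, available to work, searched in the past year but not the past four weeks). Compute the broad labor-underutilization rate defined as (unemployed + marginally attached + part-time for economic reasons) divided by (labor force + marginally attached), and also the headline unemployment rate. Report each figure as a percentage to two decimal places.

Broad underutilization rate ≈ 12.58%; headline unemployment rate ≈ 8.58%.

Labor force = 94,321 + 8,856 = 103,177.
Numerator = 8,856 + 1,967 + 2,409 = 13,232.
Denominator = 103,177 + 1,967 = 105,144.
Broad rate = 13,232 / 105,144 = 12.58%.
Headline unemployment rate = 8,856 / 103,177 = 8.58%.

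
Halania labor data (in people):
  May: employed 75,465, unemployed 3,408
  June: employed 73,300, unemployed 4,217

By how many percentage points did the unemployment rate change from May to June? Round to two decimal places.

The unemployment rate changed by +1.12 percentage points.

May: labor force = 75,465 + 3,408 = 78,873; u = 3,408/78,873 = 4.32%.
June: labor force = 73,300 + 4,217 = 77,517; u = 4,217/77,517 = 5.44%.
Change = 5.44% − 4.32% = +1.12 pp.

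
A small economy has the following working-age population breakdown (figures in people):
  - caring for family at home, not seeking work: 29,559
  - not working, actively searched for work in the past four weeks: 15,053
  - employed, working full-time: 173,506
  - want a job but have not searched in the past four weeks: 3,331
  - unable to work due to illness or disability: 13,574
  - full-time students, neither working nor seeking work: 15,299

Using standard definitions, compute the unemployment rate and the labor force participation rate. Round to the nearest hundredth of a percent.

Employed = 173,506.
Unemployed = 15,053.
Labor force = 173,506 + 15,053 = 188,559.
Not in labor force = 29,559 + 3,331 + 13,574 + 15,299 = 61,763 (those not working and not actively searching are outside the labor force — including those who want a job but have given up searching).
Civilian working-age population = 188,559 + 61,763 = 250,322.
Unemployment rate = 15,053 / 188,559 = 7.98%.
Labor force participation rate = 188,559 / 250,322 = 75.33%.

Unemployment rate ≈ 7.98%; labor force participation rate ≈ 75.33%.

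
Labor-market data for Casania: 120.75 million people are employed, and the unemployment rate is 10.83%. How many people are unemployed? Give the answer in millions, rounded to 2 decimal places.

About 14.67 million are unemployed.

Let U be the number unemployed. The labor force is E + U, and U/(E+U) = 0.1083.
So U = 0.1083 × 120.75 / (1 − 0.1083) = 13.0772 / 0.8917 ≈ 14.67 million.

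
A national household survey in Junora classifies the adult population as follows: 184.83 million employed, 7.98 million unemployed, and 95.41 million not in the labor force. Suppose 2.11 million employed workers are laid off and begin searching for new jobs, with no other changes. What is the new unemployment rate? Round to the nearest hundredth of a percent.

Initially, labor force = 184.83 + 7.98 = 192.81 million, so u = 7.98/192.81 = 4.14%.
After the change, employed falls and unemployed rises by 2.11; labor force unchanged → E = 182.72, U = 10.09, labor force = 192.81 million.
New unemployment rate = 10.09 / 192.81 = 5.23%.

New unemployment rate ≈ 5.23%.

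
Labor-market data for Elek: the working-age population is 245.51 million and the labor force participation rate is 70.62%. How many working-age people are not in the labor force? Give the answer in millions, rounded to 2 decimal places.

About 72.13 million are not in the labor force.

Share not in the labor force = 1 − 0.7062 = 0.2938.
Not in labor force = 0.2938 × 245.51 ≈ 72.13 million.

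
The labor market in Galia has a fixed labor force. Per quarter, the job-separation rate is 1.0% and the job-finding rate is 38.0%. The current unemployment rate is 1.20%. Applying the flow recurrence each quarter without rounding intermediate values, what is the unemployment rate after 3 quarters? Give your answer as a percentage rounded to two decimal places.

Unemployment rate after three quarters ≈ 2.25%.

With a fixed labor force, u_{t+1} = u_t + s·(1−u_t) − f·u_t = u_t·(1−s−f) + s.
Here 1−s−f = 0.610 and s = 0.010.
u_1 = 0.012000 × 0.610 + 0.010 = 0.017320.
u_2 = 0.017320 × 0.610 + 0.010 = 0.020565.
u_3 = 0.020565 × 0.610 + 0.010 = 0.022545.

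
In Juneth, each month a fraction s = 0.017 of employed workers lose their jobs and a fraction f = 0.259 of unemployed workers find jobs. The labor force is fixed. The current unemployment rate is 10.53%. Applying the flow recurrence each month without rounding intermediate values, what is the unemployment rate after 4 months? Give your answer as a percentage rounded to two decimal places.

With a fixed labor force, u_{t+1} = u_t + s·(1−u_t) − f·u_t = u_t·(1−s−f) + s.
Here 1−s−f = 0.724 and s = 0.017.
u_1 = 0.105300 × 0.724 + 0.017 = 0.093237.
u_2 = 0.093237 × 0.724 + 0.017 = 0.084504.
u_3 = 0.084504 × 0.724 + 0.017 = 0.078181.
u_4 = 0.078181 × 0.724 + 0.017 = 0.073603.

Unemployment rate after four months ≈ 7.36%.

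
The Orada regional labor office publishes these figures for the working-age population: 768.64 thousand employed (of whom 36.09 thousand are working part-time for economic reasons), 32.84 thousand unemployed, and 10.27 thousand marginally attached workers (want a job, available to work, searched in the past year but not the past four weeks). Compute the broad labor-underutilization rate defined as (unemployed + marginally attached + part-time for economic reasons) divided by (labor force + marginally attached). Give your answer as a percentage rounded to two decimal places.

Broad underutilization rate ≈ 9.76%.

Labor force = 768.64 + 32.84 = 801.48 thousand.
Numerator = 32.84 + 10.27 + 36.09 = 79.20 thousand.
Denominator = 801.48 + 10.27 = 811.75 thousand.
Broad rate = 79.20 / 811.75 = 9.76%.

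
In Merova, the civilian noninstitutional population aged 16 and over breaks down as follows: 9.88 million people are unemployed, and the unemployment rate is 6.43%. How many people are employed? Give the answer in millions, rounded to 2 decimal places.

Labor force = U / u = 9.88 / 0.0643 ≈ 153.65 million.
Employed = labor force − unemployed = 153.65 − 9.88 = 143.77 million.

About 143.77 million are employed.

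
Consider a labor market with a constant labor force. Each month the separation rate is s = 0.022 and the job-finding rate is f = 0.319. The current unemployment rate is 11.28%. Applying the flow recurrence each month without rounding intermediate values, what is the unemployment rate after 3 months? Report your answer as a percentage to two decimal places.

With a fixed labor force, u_{t+1} = u_t + s·(1−u_t) − f·u_t = u_t·(1−s−f) + s.
Here 1−s−f = 0.659 and s = 0.022.
u_1 = 0.112800 × 0.659 + 0.022 = 0.096335.
u_2 = 0.096335 × 0.659 + 0.022 = 0.085485.
u_3 = 0.085485 × 0.659 + 0.022 = 0.078335.

Unemployment rate after three months ≈ 7.83%.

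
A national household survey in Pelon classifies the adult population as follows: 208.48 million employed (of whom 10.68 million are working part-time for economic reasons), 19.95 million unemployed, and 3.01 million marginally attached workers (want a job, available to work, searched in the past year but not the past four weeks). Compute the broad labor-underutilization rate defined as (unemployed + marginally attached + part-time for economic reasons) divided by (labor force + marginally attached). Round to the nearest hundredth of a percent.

Labor force = 208.48 + 19.95 = 228.43 million.
Numerator = 19.95 + 3.01 + 10.68 = 33.64 million.
Denominator = 228.43 + 3.01 = 231.44 million.
Broad rate = 33.64 / 231.44 = 14.54%.

Broad underutilization rate ≈ 14.54%.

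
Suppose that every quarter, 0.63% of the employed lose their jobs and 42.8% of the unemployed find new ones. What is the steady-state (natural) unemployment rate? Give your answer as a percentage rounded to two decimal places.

Steady-state unemployment rate ≈ 1.45%.

At steady state the flows balance: s·E = f·U, so U/(E+U) = s/(s+f).
u* = 0.63 / (0.63 + 42.8) = 0.63 / 43.43 = 1.45%.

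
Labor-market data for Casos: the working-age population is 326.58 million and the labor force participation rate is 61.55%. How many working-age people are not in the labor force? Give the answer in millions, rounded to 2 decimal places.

Share not in the labor force = 1 − 0.6155 = 0.3845.
Not in labor force = 0.3845 × 326.58 ≈ 125.57 million.

About 125.57 million are not in the labor force.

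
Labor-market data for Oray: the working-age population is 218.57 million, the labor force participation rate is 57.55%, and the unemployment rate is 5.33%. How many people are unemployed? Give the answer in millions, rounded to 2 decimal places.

Labor force = 0.5755 × 218.57 = 125.79 million.
Unemployed = 0.0533 × 125.79 ≈ 6.70 million.

About 6.70 million are unemployed.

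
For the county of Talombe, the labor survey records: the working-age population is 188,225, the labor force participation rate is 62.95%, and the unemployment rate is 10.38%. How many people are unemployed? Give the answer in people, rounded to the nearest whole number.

About 12,299 are unemployed.

Labor force = 0.6295 × 188,225 = 118,488.
Unemployed = 0.1038 × 118,488 ≈ 12,299.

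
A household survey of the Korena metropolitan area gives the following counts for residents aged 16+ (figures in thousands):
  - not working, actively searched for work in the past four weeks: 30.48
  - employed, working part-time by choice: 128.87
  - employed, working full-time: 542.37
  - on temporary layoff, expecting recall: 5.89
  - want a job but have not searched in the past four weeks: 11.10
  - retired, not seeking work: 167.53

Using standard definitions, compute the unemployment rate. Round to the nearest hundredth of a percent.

Employed = 128.87 + 542.37 = 671.24 thousand.
Unemployed = 30.48 + 5.89 = 36.37 thousand (jobless and actively searching, or on temporary layoff).
Labor force = 671.24 + 36.37 = 707.61 thousand.
Unemployment rate = 36.37 / 707.61 = 5.14%.

Unemployment rate ≈ 5.14%.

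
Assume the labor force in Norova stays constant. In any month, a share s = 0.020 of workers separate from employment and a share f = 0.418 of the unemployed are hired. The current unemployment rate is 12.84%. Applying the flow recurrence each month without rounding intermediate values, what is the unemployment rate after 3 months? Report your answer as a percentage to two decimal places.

With a fixed labor force, u_{t+1} = u_t + s·(1−u_t) − f·u_t = u_t·(1−s−f) + s.
Here 1−s−f = 0.562 and s = 0.020.
u_1 = 0.128400 × 0.562 + 0.020 = 0.092161.
u_2 = 0.092161 × 0.562 + 0.020 = 0.071794.
u_3 = 0.071794 × 0.562 + 0.020 = 0.060348.

Unemployment rate after three months ≈ 6.03%.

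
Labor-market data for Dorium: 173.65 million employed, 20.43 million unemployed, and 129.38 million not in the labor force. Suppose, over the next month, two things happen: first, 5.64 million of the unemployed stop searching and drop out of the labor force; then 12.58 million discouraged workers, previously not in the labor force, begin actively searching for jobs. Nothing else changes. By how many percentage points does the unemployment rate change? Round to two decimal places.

Initially, labor force = 173.65 + 20.43 = 194.08 million, so u = 20.43/194.08 = 10.53%.
After the first change, unemployed and labor force both fall by 5.64 → E = 173.65, U = 14.79, labor force = 188.44 million.
After the second change, unemployed and labor force both rise by 12.58 → E = 173.65, U = 27.37, labor force = 201.02 million.
New unemployment rate = 27.37 / 201.02 = 13.62%.
Change = 13.62% − 10.53% = +3.09 percentage points.

The unemployment rate changes by +3.09 percentage points.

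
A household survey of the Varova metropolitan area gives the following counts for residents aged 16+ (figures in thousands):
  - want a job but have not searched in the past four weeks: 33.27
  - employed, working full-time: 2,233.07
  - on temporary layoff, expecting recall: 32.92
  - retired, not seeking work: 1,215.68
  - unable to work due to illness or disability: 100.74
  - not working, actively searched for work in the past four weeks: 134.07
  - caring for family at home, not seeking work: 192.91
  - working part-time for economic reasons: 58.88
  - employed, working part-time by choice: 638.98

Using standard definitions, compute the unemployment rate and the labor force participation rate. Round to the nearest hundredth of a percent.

Unemployment rate ≈ 5.39%; labor force participation rate ≈ 66.76%.

Employed = 2,233.07 + 58.88 + 638.98 = 2,930.93 thousand (anyone who worked, including part-time for economic reasons, counts as employed).
Unemployed = 32.92 + 134.07 = 166.99 thousand (jobless and actively searching, or on temporary layoff).
Labor force = 2,930.93 + 166.99 = 3,097.92 thousand.
Not in labor force = 33.27 + 1,215.68 + 100.74 + 192.91 = 1,542.60 thousand (those not working and not actively searching are outside the labor force — including those who want a job but have given up searching).
Civilian working-age population = 3,097.92 + 1,542.60 = 4,640.52 thousand.
Unemployment rate = 166.99 / 3,097.92 = 5.39%.
Labor force participation rate = 3,097.92 / 4,640.52 = 66.76%.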